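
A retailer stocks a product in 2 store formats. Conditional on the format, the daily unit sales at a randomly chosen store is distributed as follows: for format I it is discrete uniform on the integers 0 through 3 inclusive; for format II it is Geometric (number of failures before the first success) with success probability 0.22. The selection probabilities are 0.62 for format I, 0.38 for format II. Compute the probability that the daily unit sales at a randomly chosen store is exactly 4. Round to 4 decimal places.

0.0309

Conditional on each format, P(X = 4): I: 0; II: 0.0814331.
By total probability, P(X = 4) = 0.62·0 + 0.38·0.0814331 = 0.0309446.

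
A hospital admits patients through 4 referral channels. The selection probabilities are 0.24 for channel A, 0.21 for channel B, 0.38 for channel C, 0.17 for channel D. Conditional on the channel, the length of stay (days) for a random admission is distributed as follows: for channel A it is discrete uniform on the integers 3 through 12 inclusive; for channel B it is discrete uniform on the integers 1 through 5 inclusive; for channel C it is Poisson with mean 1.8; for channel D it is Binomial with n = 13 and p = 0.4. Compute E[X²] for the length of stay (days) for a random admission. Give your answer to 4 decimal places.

For each component E[X²] = Var + (mean)², giving A: 64.5; B: 11; C: 5.04; D: 30.16.
Overall E[X²] = 0.24·64.5 + 0.21·11 + 0.38·5.04 + 0.17·30.16 = 24.8324.

24.8324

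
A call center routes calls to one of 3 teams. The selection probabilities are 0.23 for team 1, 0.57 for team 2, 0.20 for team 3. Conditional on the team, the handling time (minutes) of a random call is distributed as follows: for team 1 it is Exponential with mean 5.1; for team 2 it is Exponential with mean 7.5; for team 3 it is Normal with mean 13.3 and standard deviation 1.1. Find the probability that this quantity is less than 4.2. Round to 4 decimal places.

Conditional on each team, P(X < 4.2): 1: 0.56112; 2: 0.428791; 3: 5.55112e-17.
By total probability, P(X < 4.2) = 0.23·0.56112 + 0.57·0.428791 + 0.2·5.55112e-17 = 0.373468.

0.3735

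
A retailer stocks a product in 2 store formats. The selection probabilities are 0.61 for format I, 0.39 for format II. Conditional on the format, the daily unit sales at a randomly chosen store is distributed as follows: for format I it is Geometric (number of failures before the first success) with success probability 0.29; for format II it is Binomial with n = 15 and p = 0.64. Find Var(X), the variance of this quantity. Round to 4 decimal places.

18.6656

Per component, I: μ=2.44828, E[X²]=14.4364; II: μ=9.6, E[X²]=95.616.
E[X] = 0.61·2.44828 + 0.39·9.6 = 5.23745.
E[X²] = 0.61·14.4364 + 0.39·95.616 = 46.0964.
Var(X) = E[X²] − (E[X])² = 46.0964 − 27.4309 = 18.6656.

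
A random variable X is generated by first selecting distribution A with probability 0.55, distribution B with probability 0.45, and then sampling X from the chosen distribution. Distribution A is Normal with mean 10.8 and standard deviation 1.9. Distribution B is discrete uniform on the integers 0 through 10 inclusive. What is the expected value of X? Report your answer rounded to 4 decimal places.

8.1900

Component means — A: 10.8; B: 5.
E[X] = 0.55·10.8 + 0.45·5 = 8.19.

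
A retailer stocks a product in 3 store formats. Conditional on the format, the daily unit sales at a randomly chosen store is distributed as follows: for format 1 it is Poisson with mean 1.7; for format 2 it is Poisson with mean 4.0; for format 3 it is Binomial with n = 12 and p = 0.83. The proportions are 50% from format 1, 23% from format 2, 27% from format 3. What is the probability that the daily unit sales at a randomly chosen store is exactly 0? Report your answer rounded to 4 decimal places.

Conditional on each format, P(X = 0): 1: 0.182684; 2: 0.0183156; 3: 5.82622e-10.
By total probability, P(X = 0) = 0.5·0.182684 + 0.23·0.0183156 + 0.27·5.82622e-10 = 0.0955544.

0.0956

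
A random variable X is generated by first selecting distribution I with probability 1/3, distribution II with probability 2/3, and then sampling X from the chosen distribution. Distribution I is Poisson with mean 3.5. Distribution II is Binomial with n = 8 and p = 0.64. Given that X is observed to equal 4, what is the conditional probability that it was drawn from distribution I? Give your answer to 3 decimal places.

0.324

Likelihoods P(X=4 | ·): I: 0.188812; II: 0.197255.
Posterior ∝ prior × likelihood. Numerator for I: 0.333333·0.188812 = 0.0629374.
Normalizing constant: 0.333333·0.188812 + 0.666667·0.197255 = 0.194441.
P(I | observation) = 0.0629374 / 0.194441 = 0.323684.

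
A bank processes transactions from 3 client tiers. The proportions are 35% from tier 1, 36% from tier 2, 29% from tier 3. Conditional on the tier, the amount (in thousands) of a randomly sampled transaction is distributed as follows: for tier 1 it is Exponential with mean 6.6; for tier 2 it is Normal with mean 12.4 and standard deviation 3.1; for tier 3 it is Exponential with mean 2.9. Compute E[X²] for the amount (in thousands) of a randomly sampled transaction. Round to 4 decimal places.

94.1830

For each component E[X²] = Var + (mean)², giving 1: 87.12; 2: 163.37; 3: 16.82.
Overall E[X²] = 0.35·87.12 + 0.36·163.37 + 0.29·16.82 = 94.183.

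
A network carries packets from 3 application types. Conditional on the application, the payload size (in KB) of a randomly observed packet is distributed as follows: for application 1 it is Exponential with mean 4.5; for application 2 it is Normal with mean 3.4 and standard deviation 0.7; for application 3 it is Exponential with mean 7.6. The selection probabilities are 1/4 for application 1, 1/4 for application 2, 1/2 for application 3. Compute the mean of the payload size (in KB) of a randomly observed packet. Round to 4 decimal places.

5.7750

Component means — 1: 4.5; 2: 3.4; 3: 7.6.
E[X] = 0.25·4.5 + 0.25·3.4 + 0.5·7.6 = 5.775.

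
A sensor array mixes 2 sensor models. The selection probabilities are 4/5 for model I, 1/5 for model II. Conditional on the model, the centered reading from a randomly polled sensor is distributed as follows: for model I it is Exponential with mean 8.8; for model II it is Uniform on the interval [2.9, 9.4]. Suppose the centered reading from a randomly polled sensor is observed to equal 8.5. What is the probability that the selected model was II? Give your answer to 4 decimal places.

0.4707

Likelihoods f(8.5 | ·): I: 0.0432542; II: 0.153846.
Posterior ∝ prior × likelihood. Numerator for II: 0.2·0.153846 = 0.0307692.
Normalizing constant: 0.8·0.0432542 + 0.2·0.153846 = 0.0653726.
P(II | observation) = 0.0307692 / 0.0653726 = 0.470675.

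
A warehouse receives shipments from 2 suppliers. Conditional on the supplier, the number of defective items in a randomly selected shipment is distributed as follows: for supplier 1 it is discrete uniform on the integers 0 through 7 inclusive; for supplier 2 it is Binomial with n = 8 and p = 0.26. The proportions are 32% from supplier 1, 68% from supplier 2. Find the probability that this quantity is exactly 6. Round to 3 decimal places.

0.043

Conditional on each supplier, P(X = 6): 1: 0.125; 2: 0.00473654.
By total probability, P(X = 6) = 0.32·0.125 + 0.68·0.00473654 = 0.0432208.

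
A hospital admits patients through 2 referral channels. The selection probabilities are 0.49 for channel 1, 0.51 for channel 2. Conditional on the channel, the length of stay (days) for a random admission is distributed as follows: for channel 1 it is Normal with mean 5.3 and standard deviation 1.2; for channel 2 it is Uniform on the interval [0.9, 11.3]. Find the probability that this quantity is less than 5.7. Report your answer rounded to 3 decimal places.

Conditional on each channel, P(X < 5.7): 1: 0.630559; 2: 0.461538.
By total probability, P(X < 5.7) = 0.49·0.630559 + 0.51·0.461538 = 0.544358.

0.544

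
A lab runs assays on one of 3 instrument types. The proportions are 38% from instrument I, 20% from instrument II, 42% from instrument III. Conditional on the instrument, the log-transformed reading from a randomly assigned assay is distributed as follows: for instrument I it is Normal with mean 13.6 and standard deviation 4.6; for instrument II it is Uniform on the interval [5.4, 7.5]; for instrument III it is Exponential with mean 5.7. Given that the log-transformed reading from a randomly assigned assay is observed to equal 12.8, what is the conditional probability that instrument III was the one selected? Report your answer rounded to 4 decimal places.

0.1937

Likelihoods f(12.8 | ·): I: 0.0854249; II: 0; III: 0.0185724.
Posterior ∝ prior × likelihood. Numerator for III: 0.42·0.0185724 = 0.0078004.
Normalizing constant: 0.38·0.0854249 + 0.2·0 + 0.42·0.0185724 = 0.0402619.
P(III | observation) = 0.0078004 / 0.0402619 = 0.193742.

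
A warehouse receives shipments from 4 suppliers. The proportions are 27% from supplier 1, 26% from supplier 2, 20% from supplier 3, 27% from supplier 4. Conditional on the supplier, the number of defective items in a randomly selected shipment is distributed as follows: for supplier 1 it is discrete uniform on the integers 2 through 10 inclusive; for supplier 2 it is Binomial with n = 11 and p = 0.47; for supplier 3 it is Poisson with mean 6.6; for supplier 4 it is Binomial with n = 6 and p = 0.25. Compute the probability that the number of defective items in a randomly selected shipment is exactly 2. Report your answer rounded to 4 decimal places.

0.1264

Conditional on each supplier, P(X = 2): 1: 0.111111; 2: 0.0400905; 3: 0.0296288; 4: 0.296631.
By total probability, P(X = 2) = 0.27·0.111111 + 0.26·0.0400905 + 0.2·0.0296288 + 0.27·0.296631 = 0.12644.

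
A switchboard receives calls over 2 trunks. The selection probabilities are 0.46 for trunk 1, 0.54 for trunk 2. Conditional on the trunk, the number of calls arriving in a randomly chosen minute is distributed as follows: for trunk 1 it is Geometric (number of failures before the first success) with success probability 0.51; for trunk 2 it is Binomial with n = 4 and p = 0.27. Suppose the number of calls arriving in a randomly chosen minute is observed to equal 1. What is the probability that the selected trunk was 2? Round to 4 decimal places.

0.6637

Likelihoods P(X=1 | ·): 1: 0.2499; 2: 0.420138.
Posterior ∝ prior × likelihood. Numerator for 2: 0.54·0.420138 = 0.226875.
Normalizing constant: 0.46·0.2499 + 0.54·0.420138 = 0.341829.
P(2 | observation) = 0.226875 / 0.341829 = 0.663709.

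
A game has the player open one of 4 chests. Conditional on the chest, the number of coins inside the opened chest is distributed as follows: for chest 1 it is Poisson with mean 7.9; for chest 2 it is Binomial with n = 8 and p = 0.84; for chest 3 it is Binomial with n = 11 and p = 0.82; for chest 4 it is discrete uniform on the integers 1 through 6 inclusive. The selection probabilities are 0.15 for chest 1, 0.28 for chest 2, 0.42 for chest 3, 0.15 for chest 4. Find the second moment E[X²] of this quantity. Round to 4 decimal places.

60.6202

For each component E[X²] = Var + (mean)², giving 1: 70.31; 2: 46.2336; 3: 82.984; 4: 15.1667.
Overall E[X²] = 0.15·70.31 + 0.28·46.2336 + 0.42·82.984 + 0.15·15.1667 = 60.6202.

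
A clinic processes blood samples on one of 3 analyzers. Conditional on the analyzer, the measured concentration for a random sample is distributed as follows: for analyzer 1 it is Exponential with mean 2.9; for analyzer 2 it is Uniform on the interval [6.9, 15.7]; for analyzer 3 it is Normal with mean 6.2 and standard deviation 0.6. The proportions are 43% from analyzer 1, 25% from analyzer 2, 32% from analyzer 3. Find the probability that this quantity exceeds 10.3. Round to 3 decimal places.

Conditional on each analyzer, P(X > 10.3): 1: 0.0286752; 2: 0.613636; 3: 4.14824e-12.
By total probability, P(X > 10.3) = 0.43·0.0286752 + 0.25·0.613636 + 0.32·4.14824e-12 = 0.165739.

0.166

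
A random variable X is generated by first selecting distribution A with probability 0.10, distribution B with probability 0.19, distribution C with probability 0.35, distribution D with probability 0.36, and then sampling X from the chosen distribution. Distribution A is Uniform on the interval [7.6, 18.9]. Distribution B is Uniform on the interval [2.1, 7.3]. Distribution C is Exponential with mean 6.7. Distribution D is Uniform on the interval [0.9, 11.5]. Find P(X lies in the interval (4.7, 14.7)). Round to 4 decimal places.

0.5233

Conditional on each component, P(4.7 < X < 14.7): A: 0.628319; B: 0.5; C: 0.384378; D: 0.641509.
By total probability, P(4.7 < X < 14.7) = 0.1·0.628319 + 0.19·0.5 + 0.35·0.384378 + 0.36·0.641509 = 0.523308.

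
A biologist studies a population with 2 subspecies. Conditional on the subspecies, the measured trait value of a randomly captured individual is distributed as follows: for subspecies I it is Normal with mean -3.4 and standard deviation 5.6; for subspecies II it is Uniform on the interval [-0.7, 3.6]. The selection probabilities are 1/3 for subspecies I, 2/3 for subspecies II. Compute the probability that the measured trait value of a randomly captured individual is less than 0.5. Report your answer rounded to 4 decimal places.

0.4384

Conditional on each subspecies, P(X < 0.5): I: 0.75692; II: 0.27907.
By total probability, P(X < 0.5) = 0.333333·0.75692 + 0.666667·0.27907 = 0.438353.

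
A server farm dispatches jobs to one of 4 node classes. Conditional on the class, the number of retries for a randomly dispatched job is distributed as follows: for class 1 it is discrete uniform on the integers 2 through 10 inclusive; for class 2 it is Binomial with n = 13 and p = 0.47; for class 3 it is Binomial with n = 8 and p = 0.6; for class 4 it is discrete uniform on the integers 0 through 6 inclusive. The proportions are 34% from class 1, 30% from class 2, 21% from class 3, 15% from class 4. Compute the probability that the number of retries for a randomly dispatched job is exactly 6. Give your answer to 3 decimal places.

0.168

Conditional on each class, P(X = 6): 1: 0.111111; 2: 0.217288; 3: 0.209019; 4: 0.142857.
By total probability, P(X = 6) = 0.34·0.111111 + 0.3·0.217288 + 0.21·0.209019 + 0.15·0.142857 = 0.168287.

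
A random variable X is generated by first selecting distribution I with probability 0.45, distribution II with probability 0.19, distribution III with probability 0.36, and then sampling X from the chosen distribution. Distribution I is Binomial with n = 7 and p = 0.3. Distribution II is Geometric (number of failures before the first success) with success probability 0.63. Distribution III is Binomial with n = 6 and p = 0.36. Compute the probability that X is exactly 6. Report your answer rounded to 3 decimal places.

Conditional on each component, P(X = 6): I: 0.0035721; II: 0.00161641; III: 0.00217678.
By total probability, P(X = 6) = 0.45·0.0035721 + 0.19·0.00161641 + 0.36·0.00217678 = 0.0026982.

0.003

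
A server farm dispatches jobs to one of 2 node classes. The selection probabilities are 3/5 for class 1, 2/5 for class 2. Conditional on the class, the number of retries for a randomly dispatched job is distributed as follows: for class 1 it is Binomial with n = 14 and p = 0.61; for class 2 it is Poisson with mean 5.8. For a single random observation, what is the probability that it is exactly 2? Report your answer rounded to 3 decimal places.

0.021

Conditional on each class, P(X = 2): 1: 0.000419253; 2: 0.0509235.
By total probability, P(X = 2) = 0.6·0.000419253 + 0.4·0.0509235 = 0.0206209.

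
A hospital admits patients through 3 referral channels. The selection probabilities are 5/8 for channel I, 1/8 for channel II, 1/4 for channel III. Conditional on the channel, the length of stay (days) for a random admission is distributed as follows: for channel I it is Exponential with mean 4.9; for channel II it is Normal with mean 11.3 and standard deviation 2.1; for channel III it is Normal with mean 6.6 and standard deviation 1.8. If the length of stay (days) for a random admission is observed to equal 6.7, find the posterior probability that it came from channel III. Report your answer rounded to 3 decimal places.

0.615

Likelihoods f(6.7 | ·): I: 0.0519963; II: 0.0172496; III: 0.221293.
Posterior ∝ prior × likelihood. Numerator for III: 0.25·0.221293 = 0.0553232.
Normalizing constant: 0.625·0.0519963 + 0.125·0.0172496 + 0.25·0.221293 = 0.0899771.
P(III | observation) = 0.0553232 / 0.0899771 = 0.614859.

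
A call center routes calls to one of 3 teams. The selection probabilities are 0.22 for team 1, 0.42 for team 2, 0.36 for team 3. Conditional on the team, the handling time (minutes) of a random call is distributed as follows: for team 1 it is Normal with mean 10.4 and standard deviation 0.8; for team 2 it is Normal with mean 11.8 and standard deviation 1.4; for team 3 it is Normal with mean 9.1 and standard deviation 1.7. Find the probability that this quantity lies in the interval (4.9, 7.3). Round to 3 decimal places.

0.050

Conditional on each team, P(4.9 < X < 7.3): 1: 5.33123e-05; 2: 0.000653433; 3: 0.138096.
By total probability, P(4.9 < X < 7.3) = 0.22·5.33123e-05 + 0.42·0.000653433 + 0.36·0.138096 = 0.0500006.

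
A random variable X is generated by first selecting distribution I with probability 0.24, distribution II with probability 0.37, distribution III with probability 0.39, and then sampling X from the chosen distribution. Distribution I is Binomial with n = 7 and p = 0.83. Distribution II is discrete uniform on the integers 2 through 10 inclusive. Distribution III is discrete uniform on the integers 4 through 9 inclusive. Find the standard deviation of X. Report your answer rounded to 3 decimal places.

1.981

Per component, I: μ=5.81, E[X²]=34.7438; II: μ=6, E[X²]=42.6667; III: μ=6.5, E[X²]=45.1667.
E[X] = 0.24·5.81 + 0.37·6 + 0.39·6.5 = 6.1494.
E[X²] = 0.24·34.7438 + 0.37·42.6667 + 0.39·45.1667 = 41.7402.
Var(X) = E[X²] − (E[X])² = 41.7402 − 37.8151 = 3.92506.
SD(X) = √3.92506 = 1.98118.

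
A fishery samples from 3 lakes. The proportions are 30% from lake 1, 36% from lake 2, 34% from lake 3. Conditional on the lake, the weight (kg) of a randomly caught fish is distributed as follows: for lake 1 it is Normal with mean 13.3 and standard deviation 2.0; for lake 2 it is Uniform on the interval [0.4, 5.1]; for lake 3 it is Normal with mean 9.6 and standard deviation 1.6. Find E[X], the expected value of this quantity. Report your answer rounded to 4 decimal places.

Component means — 1: 13.3; 2: 2.75; 3: 9.6.
E[X] = 0.3·13.3 + 0.36·2.75 + 0.34·9.6 = 8.244.

8.2440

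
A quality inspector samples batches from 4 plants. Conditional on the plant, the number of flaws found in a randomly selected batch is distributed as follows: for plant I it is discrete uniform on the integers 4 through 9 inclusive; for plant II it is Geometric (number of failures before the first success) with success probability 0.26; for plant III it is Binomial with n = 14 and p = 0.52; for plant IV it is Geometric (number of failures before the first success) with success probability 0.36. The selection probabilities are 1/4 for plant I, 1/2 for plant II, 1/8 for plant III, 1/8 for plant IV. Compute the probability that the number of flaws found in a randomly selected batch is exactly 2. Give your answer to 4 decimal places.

0.0901

Conditional on each plant, P(X = 2): I: 0; II: 0.142376; III: 0.00368081; IV: 0.147456.
By total probability, P(X = 2) = 0.25·0 + 0.5·0.142376 + 0.125·0.00368081 + 0.125·0.147456 = 0.0900801.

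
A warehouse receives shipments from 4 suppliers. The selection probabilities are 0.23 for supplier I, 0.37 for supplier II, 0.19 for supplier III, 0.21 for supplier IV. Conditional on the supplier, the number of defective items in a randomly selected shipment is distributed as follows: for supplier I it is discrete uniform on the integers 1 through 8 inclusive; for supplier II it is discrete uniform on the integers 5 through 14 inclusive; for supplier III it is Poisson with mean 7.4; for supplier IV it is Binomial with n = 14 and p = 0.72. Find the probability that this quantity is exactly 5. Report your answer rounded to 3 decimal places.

Conditional on each supplier, P(X = 5): I: 0.125; II: 0.1; III: 0.113031; IV: 0.00409778.
By total probability, P(X = 5) = 0.23·0.125 + 0.37·0.1 + 0.19·0.113031 + 0.21·0.00409778 = 0.0880865.

0.088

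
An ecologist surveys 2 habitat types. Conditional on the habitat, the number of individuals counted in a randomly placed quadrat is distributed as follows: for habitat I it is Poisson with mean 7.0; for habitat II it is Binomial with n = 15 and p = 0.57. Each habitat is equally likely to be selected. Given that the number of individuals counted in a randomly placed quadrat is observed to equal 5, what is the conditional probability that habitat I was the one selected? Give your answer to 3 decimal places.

0.766

Likelihoods P(X=5 | ·): I: 0.127717; II: 0.0390494.
Posterior ∝ prior × likelihood. Numerator for I: 0.5·0.127717 = 0.0638583.
Normalizing constant: 0.5·0.127717 + 0.5·0.0390494 = 0.083383.
P(I | observation) = 0.0638583 / 0.083383 = 0.765843.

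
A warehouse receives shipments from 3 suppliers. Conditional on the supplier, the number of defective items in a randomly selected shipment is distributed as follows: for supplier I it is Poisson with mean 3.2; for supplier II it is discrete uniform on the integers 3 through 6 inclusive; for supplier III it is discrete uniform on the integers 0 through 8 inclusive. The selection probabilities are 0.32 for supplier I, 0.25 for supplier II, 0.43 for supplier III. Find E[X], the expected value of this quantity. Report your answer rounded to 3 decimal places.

3.869

Component means — I: 3.2; II: 4.5; III: 4.
E[X] = 0.32·3.2 + 0.25·4.5 + 0.43·4 = 3.869.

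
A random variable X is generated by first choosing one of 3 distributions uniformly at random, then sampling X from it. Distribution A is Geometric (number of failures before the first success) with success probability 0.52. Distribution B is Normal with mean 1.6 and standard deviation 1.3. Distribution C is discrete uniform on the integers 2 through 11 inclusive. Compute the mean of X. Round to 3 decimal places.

3.008

Component means — A: 0.923077; B: 1.6; C: 6.5.
E[X] = 0.333333·0.923077 + 0.333333·1.6 + 0.333333·6.5 = 3.00769.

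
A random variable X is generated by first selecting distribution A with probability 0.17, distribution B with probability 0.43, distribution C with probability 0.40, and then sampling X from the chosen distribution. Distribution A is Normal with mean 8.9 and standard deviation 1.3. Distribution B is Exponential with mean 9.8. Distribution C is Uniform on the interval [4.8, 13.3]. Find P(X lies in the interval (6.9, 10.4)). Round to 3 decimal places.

Conditional on each component, P(6.9 < X < 10.4): A: 0.81375; B: 0.148531; C: 0.411765.
By total probability, P(6.9 < X < 10.4) = 0.17·0.81375 + 0.43·0.148531 + 0.4·0.411765 = 0.366912.

0.367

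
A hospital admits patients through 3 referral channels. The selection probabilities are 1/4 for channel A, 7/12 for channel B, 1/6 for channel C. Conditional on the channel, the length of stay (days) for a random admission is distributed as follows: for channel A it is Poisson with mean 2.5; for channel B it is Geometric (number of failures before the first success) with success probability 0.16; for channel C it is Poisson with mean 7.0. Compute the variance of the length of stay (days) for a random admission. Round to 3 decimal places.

23.177

Per component, A: μ=2.5, E[X²]=8.75; B: μ=5.25, E[X²]=60.375; C: μ=7, E[X²]=56.
E[X] = 0.25·2.5 + 0.583333·5.25 + 0.166667·7 = 4.85417.
E[X²] = 0.25·8.75 + 0.583333·60.375 + 0.166667·56 = 46.7396.
Var(X) = E[X²] − (E[X])² = 46.7396 − 23.5629 = 23.1766.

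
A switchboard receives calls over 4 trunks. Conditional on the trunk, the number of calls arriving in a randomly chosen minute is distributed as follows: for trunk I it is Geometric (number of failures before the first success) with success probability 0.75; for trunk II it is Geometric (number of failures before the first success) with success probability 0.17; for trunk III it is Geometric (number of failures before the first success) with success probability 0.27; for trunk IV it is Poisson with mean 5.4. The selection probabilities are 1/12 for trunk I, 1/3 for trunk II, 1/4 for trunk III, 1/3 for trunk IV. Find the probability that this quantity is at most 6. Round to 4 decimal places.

0.7825

Conditional on each trunk, P(X ≤ 6): I: 0.999939; II: 0.728639; III: 0.889526; IV: 0.701671.
By total probability, P(X ≤ 6) = 0.0833333·0.999939 + 0.333333·0.728639 + 0.25·0.889526 + 0.333333·0.701671 = 0.78248.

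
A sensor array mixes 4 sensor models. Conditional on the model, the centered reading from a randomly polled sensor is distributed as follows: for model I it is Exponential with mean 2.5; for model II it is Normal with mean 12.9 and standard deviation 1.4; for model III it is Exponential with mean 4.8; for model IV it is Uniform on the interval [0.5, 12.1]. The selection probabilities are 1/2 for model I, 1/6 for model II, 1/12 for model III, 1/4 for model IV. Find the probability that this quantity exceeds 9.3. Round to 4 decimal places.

Conditional on each model, P(X > 9.3): I: 0.024234; II: 0.994936; III: 0.144064; IV: 0.241379.
By total probability, P(X > 9.3) = 0.5·0.024234 + 0.166667·0.994936 + 0.0833333·0.144064 + 0.25·0.241379 = 0.25029.

0.2503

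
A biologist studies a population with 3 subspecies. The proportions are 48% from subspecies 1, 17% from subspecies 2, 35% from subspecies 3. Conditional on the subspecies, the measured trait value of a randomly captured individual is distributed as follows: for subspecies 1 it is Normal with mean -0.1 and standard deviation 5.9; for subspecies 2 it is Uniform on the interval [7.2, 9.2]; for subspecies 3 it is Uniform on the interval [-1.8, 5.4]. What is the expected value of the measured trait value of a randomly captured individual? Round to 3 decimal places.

Component means — 1: -0.1; 2: 8.2; 3: 1.8.
E[X] = 0.48·-0.1 + 0.17·8.2 + 0.35·1.8 = 1.976.

1.976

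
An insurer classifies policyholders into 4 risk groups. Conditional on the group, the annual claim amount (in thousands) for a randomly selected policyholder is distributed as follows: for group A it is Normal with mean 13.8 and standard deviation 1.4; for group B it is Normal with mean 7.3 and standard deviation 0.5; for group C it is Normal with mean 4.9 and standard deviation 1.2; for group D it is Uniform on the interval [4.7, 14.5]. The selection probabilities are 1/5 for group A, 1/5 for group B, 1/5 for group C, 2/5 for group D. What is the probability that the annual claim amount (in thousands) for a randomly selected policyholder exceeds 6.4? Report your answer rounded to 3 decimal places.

0.745

Conditional on each group, P(X > 6.4): A: 1; B: 0.96407; C: 0.10565; D: 0.826531.
By total probability, P(X > 6.4) = 0.2·1 + 0.2·0.96407 + 0.2·0.10565 + 0.4·0.826531 = 0.744556.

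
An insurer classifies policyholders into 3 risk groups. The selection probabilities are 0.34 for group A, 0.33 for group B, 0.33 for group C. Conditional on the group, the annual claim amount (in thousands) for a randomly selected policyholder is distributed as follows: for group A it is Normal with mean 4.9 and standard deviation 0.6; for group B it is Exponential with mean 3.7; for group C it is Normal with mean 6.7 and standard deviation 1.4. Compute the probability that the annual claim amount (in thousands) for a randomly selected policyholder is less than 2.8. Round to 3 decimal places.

0.176

Conditional on each group, P(X < 2.8): A: 0.000232629; B: 0.530814; C: 0.0026705.
By total probability, P(X < 2.8) = 0.34·0.000232629 + 0.33·0.530814 + 0.33·0.0026705 = 0.176129.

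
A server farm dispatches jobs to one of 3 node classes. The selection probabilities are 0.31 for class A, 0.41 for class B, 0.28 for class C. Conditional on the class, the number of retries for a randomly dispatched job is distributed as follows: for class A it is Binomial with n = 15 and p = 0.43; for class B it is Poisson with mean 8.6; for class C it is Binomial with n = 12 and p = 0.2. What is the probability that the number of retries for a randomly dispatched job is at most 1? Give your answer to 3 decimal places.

0.079

Conditional on each class, P(X ≤ 1): A: 0.00268278; B: 0.00176742; C: 0.274878.
By total probability, P(X ≤ 1) = 0.31·0.00268278 + 0.41·0.00176742 + 0.28·0.274878 = 0.0785221.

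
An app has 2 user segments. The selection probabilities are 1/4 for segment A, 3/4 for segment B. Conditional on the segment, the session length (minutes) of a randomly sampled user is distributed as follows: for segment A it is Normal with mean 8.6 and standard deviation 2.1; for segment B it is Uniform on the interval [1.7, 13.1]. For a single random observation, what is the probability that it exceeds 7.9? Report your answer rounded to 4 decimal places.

0.4997

Conditional on each segment, P(X > 7.9): A: 0.630559; B: 0.45614.
By total probability, P(X > 7.9) = 0.25·0.630559 + 0.75·0.45614 = 0.499745.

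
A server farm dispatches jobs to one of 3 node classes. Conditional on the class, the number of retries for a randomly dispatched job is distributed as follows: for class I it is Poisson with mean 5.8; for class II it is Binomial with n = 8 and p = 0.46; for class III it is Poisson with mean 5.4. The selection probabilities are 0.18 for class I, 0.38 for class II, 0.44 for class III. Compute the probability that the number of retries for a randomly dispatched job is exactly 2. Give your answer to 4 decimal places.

0.0940

Conditional on each class, P(X = 2): I: 0.0509235; II: 0.146905; III: 0.0658518.
By total probability, P(X = 2) = 0.18·0.0509235 + 0.38·0.146905 + 0.44·0.0658518 = 0.0939649.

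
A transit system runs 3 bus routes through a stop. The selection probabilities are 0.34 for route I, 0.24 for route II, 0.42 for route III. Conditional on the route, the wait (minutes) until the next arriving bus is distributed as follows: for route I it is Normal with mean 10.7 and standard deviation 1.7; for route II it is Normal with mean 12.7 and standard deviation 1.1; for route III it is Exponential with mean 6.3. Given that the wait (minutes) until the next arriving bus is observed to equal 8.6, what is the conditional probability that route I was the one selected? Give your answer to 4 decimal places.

Likelihoods f(8.6 | ·): I: 0.109422; II: 0.000348968; III: 0.0405334.
Posterior ∝ prior × likelihood. Numerator for I: 0.34·0.109422 = 0.0372035.
Normalizing constant: 0.34·0.109422 + 0.24·0.000348968 + 0.42·0.0405334 = 0.0543113.
P(I | observation) = 0.0372035 / 0.0543113 = 0.685005.

0.6850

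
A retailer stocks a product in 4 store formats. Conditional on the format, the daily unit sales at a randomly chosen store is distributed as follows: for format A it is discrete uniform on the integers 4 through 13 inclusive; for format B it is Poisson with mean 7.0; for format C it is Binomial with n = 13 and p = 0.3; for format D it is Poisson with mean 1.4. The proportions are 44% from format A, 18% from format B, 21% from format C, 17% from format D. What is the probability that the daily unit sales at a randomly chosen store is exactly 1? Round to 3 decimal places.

Conditional on each format, P(X = 1): A: 0; B: 0.00638317; C: 0.053981; D: 0.345236.
By total probability, P(X = 1) = 0.44·0 + 0.18·0.00638317 + 0.21·0.053981 + 0.17·0.345236 = 0.0711751.

0.071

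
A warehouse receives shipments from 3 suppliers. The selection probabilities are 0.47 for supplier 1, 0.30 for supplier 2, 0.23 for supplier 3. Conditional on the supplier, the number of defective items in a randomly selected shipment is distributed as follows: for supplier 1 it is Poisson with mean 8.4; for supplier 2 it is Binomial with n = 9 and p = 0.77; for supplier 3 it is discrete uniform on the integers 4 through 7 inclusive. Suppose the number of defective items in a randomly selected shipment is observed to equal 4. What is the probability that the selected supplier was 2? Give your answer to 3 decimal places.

Likelihoods P(X=4 | ·): 1: 0.0466479; 2: 0.0285084; 3: 0.25.
Posterior ∝ prior × likelihood. Numerator for 2: 0.3·0.0285084 = 0.00855252.
Normalizing constant: 0.47·0.0466479 + 0.3·0.0285084 + 0.23·0.25 = 0.087977.
P(2 | observation) = 0.00855252 / 0.087977 = 0.097213.

0.097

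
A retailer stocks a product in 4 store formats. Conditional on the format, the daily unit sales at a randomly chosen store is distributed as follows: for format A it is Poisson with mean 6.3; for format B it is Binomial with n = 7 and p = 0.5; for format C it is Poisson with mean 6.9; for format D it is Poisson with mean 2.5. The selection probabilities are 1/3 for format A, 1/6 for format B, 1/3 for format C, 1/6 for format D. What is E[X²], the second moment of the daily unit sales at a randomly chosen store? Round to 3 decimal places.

37.292

For each component E[X²] = Var + (mean)², giving A: 45.99; B: 14; C: 54.51; D: 8.75.
Overall E[X²] = 0.333333·45.99 + 0.166667·14 + 0.333333·54.51 + 0.166667·8.75 = 37.2917.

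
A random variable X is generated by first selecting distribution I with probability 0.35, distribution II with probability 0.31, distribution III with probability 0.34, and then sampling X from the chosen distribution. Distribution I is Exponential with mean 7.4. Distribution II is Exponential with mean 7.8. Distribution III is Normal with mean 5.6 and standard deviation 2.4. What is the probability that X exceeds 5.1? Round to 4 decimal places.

0.5350

Conditional on each component, P(X > 5.1): I: 0.501983; II: 0.520042; III: 0.582516.
By total probability, P(X > 5.1) = 0.35·0.501983 + 0.31·0.520042 + 0.34·0.582516 = 0.534962.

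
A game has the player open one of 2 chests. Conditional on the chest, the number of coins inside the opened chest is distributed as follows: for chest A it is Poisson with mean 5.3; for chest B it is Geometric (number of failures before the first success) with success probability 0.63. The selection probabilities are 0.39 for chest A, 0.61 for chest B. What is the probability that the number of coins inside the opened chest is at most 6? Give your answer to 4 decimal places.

Conditional on each chest, P(X ≤ 6): A: 0.717134; B: 0.999051.
By total probability, P(X ≤ 6) = 0.39·0.717134 + 0.61·0.999051 = 0.889103.

0.8891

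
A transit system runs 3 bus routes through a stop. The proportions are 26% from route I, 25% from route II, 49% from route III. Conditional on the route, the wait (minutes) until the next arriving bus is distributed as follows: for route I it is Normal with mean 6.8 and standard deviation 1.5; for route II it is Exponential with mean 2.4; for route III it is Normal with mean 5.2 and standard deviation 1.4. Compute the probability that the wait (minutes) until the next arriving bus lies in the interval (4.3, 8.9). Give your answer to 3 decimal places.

Conditional on each route, P(4.3 < X < 8.9): I: 0.871453; II: 0.142164; III: 0.735731.
By total probability, P(4.3 < X < 8.9) = 0.26·0.871453 + 0.25·0.142164 + 0.49·0.735731 = 0.622627.

0.623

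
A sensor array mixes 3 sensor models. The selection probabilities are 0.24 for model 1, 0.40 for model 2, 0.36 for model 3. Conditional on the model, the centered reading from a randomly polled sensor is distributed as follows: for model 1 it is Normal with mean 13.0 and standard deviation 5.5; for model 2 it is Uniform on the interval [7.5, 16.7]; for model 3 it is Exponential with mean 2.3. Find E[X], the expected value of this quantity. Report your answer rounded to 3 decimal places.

8.788

Component means — 1: 13; 2: 12.1; 3: 2.3.
E[X] = 0.24·13 + 0.4·12.1 + 0.36·2.3 = 8.788.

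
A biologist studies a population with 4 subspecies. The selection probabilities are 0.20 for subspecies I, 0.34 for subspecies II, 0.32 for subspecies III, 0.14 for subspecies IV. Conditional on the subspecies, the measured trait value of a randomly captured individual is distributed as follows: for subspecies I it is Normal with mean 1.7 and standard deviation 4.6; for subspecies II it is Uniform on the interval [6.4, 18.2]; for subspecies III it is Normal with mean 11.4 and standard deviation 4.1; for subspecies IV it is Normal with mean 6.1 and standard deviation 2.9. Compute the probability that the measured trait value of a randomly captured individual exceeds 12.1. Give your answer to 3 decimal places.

Conditional on each subspecies, P(X > 12.1): I: 0.0118837; II: 0.516949; III: 0.432217; IV: 0.0192747.
By total probability, P(X > 12.1) = 0.2·0.0118837 + 0.34·0.516949 + 0.32·0.432217 + 0.14·0.0192747 = 0.319147.

0.319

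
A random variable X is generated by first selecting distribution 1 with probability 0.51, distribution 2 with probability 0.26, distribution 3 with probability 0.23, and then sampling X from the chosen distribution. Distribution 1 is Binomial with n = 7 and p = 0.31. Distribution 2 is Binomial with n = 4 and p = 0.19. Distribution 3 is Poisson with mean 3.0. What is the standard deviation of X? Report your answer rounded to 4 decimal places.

Per component, 1: μ=2.17, E[X²]=6.2062; 2: μ=0.76, E[X²]=1.1932; 3: μ=3, E[X²]=12.
E[X] = 0.51·2.17 + 0.26·0.76 + 0.23·3 = 1.9943.
E[X²] = 0.51·6.2062 + 0.26·1.1932 + 0.23·12 = 6.23539.
Var(X) = E[X²] − (E[X])² = 6.23539 − 3.97723 = 2.25816.
SD(X) = √2.25816 = 1.50272.

1.5027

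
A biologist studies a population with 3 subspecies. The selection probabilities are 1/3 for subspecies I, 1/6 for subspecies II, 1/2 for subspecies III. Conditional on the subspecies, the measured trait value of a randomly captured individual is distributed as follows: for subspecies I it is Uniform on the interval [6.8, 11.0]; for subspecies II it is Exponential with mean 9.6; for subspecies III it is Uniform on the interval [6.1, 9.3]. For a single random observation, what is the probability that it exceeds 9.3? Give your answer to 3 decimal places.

0.198

Conditional on each subspecies, P(X > 9.3): I: 0.404762; II: 0.379557; III: 0.
By total probability, P(X > 9.3) = 0.333333·0.404762 + 0.166667·0.379557 + 0.5·0 = 0.19818.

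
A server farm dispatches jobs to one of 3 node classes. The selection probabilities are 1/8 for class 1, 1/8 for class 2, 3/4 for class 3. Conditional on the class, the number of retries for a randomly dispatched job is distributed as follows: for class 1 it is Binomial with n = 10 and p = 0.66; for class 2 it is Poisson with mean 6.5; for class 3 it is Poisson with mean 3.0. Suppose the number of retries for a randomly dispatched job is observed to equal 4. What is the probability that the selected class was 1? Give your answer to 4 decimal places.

Likelihoods P(X=4 | ·): 1: 0.0615557; 2: 0.111822; 3: 0.168031.
Posterior ∝ prior × likelihood. Numerator for 1: 0.125·0.0615557 = 0.00769447.
Normalizing constant: 0.125·0.0615557 + 0.125·0.111822 + 0.75·0.168031 = 0.147696.
P(1 | observation) = 0.00769447 / 0.147696 = 0.0520967.

0.0521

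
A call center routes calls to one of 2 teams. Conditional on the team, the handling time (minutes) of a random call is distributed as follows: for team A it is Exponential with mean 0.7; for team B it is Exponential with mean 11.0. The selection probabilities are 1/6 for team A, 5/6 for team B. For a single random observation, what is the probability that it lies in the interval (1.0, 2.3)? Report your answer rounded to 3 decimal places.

Conditional on each team, P(1.0 < X < 2.3): A: 0.202237; B: 0.101779.
By total probability, P(1.0 < X < 2.3) = 0.166667·0.202237 + 0.833333·0.101779 = 0.118522.

0.119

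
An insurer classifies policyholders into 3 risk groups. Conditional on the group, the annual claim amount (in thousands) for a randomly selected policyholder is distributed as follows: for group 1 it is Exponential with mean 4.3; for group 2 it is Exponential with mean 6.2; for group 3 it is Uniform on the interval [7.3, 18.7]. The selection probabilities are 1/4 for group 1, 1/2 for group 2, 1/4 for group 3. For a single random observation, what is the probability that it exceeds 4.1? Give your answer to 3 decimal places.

0.604

Conditional on each group, P(X > 4.1): 1: 0.385394; 2: 0.516185; 3: 1.
By total probability, P(X > 4.1) = 0.25·0.385394 + 0.5·0.516185 + 0.25·1 = 0.604441.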